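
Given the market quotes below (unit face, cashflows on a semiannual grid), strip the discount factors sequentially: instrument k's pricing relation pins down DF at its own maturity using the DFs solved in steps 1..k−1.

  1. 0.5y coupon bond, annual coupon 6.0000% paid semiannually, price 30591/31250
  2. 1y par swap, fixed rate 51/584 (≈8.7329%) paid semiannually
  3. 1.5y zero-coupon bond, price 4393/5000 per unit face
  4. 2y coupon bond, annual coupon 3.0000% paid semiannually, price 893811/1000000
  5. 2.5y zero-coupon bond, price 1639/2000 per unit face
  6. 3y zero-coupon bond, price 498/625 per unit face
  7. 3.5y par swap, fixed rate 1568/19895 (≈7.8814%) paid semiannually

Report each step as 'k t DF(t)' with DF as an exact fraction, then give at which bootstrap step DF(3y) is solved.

1 1/2 594/625
2 1 574/625
3 3/2 4393/5000
4 2 21/25
5 5/2 1639/2000
6 3 498/625
7 7/2 478/625
DF(3y) is solved at step 6

step 1 [0.5y] bond c/2=3/100: DF=(30591/31250 − 3/100·(0))/(1+3/100) = 594/625 ≈ 0.950400
step 2 [1y] swap r/2=51/1168: DF=(1 − 51/1168·(0.950400))/(1+51/1168) = 574/625 ≈ 0.918400
step 3 [1.5y] zero: DF = P = 4393/5000 ≈ 0.878600
step 4 [2y] bond c/2=3/200: DF=(893811/1000000 − 3/200·(0.950400+0.918400+0.878600))/(1+3/200) = 21/25 ≈ 0.840000
step 5 [2.5y] zero: DF = P = 1639/2000 ≈ 0.819500
step 6 [3y] zero: DF = P = 498/625 ≈ 0.796800
step 7 [3.5y] swap r/2=784/19895: DF=(1 − 784/19895·(0.950400+0.918400+0.878600+0.840000+0.819500+0.796800))/(1+784/19895) = 478/625 ≈ 0.764800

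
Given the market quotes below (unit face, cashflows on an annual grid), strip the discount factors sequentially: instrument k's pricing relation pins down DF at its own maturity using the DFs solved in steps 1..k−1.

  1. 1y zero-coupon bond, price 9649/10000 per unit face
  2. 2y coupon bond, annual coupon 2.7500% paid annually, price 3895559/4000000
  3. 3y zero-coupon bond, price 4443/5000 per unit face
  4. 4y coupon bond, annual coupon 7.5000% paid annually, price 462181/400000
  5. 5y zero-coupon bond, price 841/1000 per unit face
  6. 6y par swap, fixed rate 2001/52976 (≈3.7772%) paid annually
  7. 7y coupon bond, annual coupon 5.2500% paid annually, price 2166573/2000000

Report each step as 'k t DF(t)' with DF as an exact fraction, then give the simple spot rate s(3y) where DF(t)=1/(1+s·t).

1 1 9649/10000
2 2 461/500
3 3 4443/5000
4 4 2203/2500
5 5 841/1000
6 6 7999/10000
7 7 153/200
s(3y) = (1/(4443/5000) − 1)/(3) = 557/13329 ≈ 4.1789%

step 1 [1y] zero: DF = P = 9649/10000 ≈ 0.964900
step 2 [2y] bond c/1=11/400: DF=(3895559/4000000 − 11/400·(0.964900))/(1+11/400) = 461/500 ≈ 0.922000
step 3 [3y] zero: DF = P = 4443/5000 ≈ 0.888600
step 4 [4y] bond c/1=3/40: DF=(462181/400000 − 3/40·(0.964900+0.922000+0.888600))/(1+3/40) = 2203/2500 ≈ 0.881200
step 5 [5y] zero: DF = P = 841/1000 ≈ 0.841000
step 6 [6y] swap r/1=2001/52976: DF=(1 − 2001/52976·(0.964900+0.922000+0.888600+0.881200+0.841000))/(1+2001/52976) = 7999/10000 ≈ 0.799900
step 7 [7y] bond c/1=21/400: DF=(2166573/2000000 − 21/400·(0.964900+0.922000+0.888600+0.881200+0.841000+0.799900))/(1+21/400) = 153/200 ≈ 0.765000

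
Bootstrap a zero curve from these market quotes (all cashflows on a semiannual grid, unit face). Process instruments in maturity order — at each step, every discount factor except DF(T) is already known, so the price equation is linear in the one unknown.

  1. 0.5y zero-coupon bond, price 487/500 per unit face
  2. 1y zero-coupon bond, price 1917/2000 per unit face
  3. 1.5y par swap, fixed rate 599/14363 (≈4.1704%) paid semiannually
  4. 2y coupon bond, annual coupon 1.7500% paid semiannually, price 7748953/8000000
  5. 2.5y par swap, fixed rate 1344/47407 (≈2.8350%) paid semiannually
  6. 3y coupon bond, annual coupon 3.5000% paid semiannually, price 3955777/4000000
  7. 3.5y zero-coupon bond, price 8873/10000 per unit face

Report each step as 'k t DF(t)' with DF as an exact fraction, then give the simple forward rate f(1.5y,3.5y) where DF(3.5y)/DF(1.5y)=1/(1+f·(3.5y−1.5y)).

step 1 [0.5y] zero: DF = P = 487/500 ≈ 0.974000
step 2 [1y] zero: DF = P = 1917/2000 ≈ 0.958500
step 3 [1.5y] swap r/2=599/28726: DF=(1 − 599/28726·(0.974000+0.958500))/(1+599/28726) = 9401/10000 ≈ 0.940100
step 4 [2y] bond c/2=7/800: DF=(7748953/8000000 − 7/800·(0.974000+0.958500+0.940100))/(1+7/800) = 9353/10000 ≈ 0.935300
step 5 [2.5y] swap r/2=672/47407: DF=(1 − 672/47407·(0.974000+0.958500+0.940100+0.935300))/(1+672/47407) = 583/625 ≈ 0.932800
step 6 [3y] bond c/2=7/400: DF=(3955777/4000000 − 7/400·(0.974000+0.958500+0.940100+0.935300+0.932800))/(1+7/400) = 1113/1250 ≈ 0.890400
step 7 [3.5y] zero: DF = P = 8873/10000 ≈ 0.887300

1 1/2 487/500
2 1 1917/2000
3 3/2 9401/10000
4 2 9353/10000
5 5/2 583/625
6 3 1113/1250
7 7/2 8873/10000
f(1.5y,3.5y) = ((9401/10000)/(8873/10000) − 1)/(2) = 264/8873 ≈ 2.9753%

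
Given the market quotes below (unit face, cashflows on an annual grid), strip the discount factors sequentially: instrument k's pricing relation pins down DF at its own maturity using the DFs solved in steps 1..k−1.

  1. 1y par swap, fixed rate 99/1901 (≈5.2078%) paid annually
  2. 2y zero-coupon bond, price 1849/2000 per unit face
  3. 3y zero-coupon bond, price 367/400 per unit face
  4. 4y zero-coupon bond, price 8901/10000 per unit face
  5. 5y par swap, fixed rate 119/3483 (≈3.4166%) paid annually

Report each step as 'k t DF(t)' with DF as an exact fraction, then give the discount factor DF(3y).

1 1 1901/2000
2 2 1849/2000
3 3 367/400
4 4 8901/10000
5 5 8453/10000
DF(3y) = 367/400 ≈ 0.917500

step 1 [1y] swap r/1=99/1901: DF=(1 − 99/1901·(0))/(1+99/1901) = 1901/2000 ≈ 0.950500
step 2 [2y] zero: DF = P = 1849/2000 ≈ 0.924500
step 3 [3y] zero: DF = P = 367/400 ≈ 0.917500
step 4 [4y] zero: DF = P = 8901/10000 ≈ 0.890100
step 5 [5y] swap r/1=119/3483: DF=(1 − 119/3483·(0.950500+0.924500+0.917500+0.890100))/(1+119/3483) = 8453/10000 ≈ 0.845300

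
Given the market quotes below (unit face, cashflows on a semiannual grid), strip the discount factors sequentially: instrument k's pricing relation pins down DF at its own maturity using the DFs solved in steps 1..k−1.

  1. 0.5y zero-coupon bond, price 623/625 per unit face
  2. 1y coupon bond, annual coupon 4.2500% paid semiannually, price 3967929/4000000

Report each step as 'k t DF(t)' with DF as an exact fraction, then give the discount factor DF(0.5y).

step 1 [0.5y] zero: DF = P = 623/625 ≈ 0.996800
step 2 [1y] bond c/2=17/800: DF=(3967929/4000000 − 17/800·(0.996800))/(1+17/800) = 4753/5000 ≈ 0.950600

1 1/2 623/625
2 1 4753/5000
DF(0.5y) = 623/625 ≈ 0.996800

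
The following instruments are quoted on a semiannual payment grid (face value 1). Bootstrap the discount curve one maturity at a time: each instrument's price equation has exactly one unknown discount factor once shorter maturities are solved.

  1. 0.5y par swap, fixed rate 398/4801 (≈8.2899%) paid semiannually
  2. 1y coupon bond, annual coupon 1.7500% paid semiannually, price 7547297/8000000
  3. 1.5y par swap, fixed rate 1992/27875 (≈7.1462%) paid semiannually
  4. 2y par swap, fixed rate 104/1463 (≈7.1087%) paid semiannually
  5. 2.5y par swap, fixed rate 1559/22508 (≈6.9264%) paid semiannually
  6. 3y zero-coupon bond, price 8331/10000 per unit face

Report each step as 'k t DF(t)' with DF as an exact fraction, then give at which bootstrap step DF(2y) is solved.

step 1 [0.5y] swap r/2=199/4801: DF=(1 − 199/4801·(0))/(1+199/4801) = 4801/5000 ≈ 0.960200
step 2 [1y] bond c/2=7/800: DF=(7547297/8000000 − 7/800·(0.960200))/(1+7/800) = 9269/10000 ≈ 0.926900
step 3 [1.5y] swap r/2=996/27875: DF=(1 − 996/27875·(0.960200+0.926900))/(1+996/27875) = 2251/2500 ≈ 0.900400
step 4 [2y] swap r/2=52/1463: DF=(1 − 52/1463·(0.960200+0.926900+0.900400))/(1+52/1463) = 87/100 ≈ 0.870000
step 5 [2.5y] swap r/2=1559/45016: DF=(1 − 1559/45016·(0.960200+0.926900+0.900400+0.870000))/(1+1559/45016) = 8441/10000 ≈ 0.844100
step 6 [3y] zero: DF = P = 8331/10000 ≈ 0.833100

1 1/2 4801/5000
2 1 9269/10000
3 3/2 2251/2500
4 2 87/100
5 5/2 8441/10000
6 3 8331/10000
DF(2y) is solved at step 4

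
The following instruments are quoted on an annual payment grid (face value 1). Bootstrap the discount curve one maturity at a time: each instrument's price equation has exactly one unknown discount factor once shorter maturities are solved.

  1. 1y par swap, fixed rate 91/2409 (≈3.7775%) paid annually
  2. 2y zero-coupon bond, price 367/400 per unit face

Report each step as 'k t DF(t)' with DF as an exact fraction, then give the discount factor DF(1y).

1 1 2409/2500
2 2 367/400
DF(1y) = 2409/2500 ≈ 0.963600

step 1 [1y] swap r/1=91/2409: DF=(1 − 91/2409·(0))/(1+91/2409) = 2409/2500 ≈ 0.963600
step 2 [2y] zero: DF = P = 367/400 ≈ 0.917500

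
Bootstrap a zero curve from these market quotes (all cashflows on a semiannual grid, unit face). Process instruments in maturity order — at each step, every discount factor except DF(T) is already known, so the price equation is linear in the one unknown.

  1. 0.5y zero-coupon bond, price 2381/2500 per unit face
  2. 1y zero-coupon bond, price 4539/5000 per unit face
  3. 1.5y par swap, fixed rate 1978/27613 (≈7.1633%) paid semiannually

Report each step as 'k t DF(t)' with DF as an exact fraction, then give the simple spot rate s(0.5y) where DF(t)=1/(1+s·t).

step 1 [0.5y] zero: DF = P = 2381/2500 ≈ 0.952400
step 2 [1y] zero: DF = P = 4539/5000 ≈ 0.907800
step 3 [1.5y] swap r/2=989/27613: DF=(1 − 989/27613·(0.952400+0.907800))/(1+989/27613) = 9011/10000 ≈ 0.901100

1 1/2 2381/2500
2 1 4539/5000
3 3/2 9011/10000
s(0.5y) = (1/(2381/2500) − 1)/(1/2) = 238/2381 ≈ 9.9958%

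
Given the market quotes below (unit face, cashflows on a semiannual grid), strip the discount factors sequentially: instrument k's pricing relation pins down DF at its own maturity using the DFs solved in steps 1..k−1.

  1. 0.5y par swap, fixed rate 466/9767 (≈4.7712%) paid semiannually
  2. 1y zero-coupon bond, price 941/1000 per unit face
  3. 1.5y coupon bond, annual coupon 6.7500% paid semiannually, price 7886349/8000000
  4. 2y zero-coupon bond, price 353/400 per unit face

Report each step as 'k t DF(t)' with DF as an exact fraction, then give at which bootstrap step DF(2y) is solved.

1 1/2 9767/10000
2 1 941/1000
3 3/2 891/1000
4 2 353/400
DF(2y) is solved at step 4

step 1 [0.5y] swap r/2=233/9767: DF=(1 − 233/9767·(0))/(1+233/9767) = 9767/10000 ≈ 0.976700
step 2 [1y] zero: DF = P = 941/1000 ≈ 0.941000
step 3 [1.5y] bond c/2=27/800: DF=(7886349/8000000 − 27/800·(0.976700+0.941000))/(1+27/800) = 891/1000 ≈ 0.891000
step 4 [2y] zero: DF = P = 353/400 ≈ 0.882500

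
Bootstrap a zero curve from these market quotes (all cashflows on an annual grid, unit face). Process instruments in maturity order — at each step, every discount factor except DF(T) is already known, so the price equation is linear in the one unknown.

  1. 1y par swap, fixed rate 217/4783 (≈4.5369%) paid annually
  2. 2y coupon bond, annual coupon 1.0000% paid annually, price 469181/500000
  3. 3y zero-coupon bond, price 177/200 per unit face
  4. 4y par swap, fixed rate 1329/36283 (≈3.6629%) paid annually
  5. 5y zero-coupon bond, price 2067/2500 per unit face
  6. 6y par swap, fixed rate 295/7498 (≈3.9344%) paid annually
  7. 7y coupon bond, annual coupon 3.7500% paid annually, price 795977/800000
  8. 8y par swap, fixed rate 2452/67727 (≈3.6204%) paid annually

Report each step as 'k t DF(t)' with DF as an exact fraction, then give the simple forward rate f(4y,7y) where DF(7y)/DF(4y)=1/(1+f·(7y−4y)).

step 1 [1y] swap r/1=217/4783: DF=(1 − 217/4783·(0))/(1+217/4783) = 4783/5000 ≈ 0.956600
step 2 [2y] bond c/1=1/100: DF=(469181/500000 − 1/100·(0.956600))/(1+1/100) = 2299/2500 ≈ 0.919600
step 3 [3y] zero: DF = P = 177/200 ≈ 0.885000
step 4 [4y] swap r/1=1329/36283: DF=(1 − 1329/36283·(0.956600+0.919600+0.885000))/(1+1329/36283) = 8671/10000 ≈ 0.867100
step 5 [5y] zero: DF = P = 2067/2500 ≈ 0.826800
step 6 [6y] swap r/1=295/7498: DF=(1 − 295/7498·(0.956600+0.919600+0.885000+0.867100+0.826800))/(1+295/7498) = 1587/2000 ≈ 0.793500
step 7 [7y] bond c/1=3/80: DF=(795977/800000 − 3/80·(0.956600+0.919600+0.885000+0.867100+0.826800+0.793500))/(1+3/80) = 7693/10000 ≈ 0.769300
step 8 [8y] swap r/1=2452/67727: DF=(1 − 2452/67727·(0.956600+0.919600+0.885000+0.867100+0.826800+0.793500+0.769300))/(1+2452/67727) = 1887/2500 ≈ 0.754800

1 1 4783/5000
2 2 2299/2500
3 3 177/200
4 4 8671/10000
5 5 2067/2500
6 6 1587/2000
7 7 7693/10000
8 8 1887/2500
f(4y,7y) = ((8671/10000)/(7693/10000) − 1)/(3) = 326/7693 ≈ 4.2376%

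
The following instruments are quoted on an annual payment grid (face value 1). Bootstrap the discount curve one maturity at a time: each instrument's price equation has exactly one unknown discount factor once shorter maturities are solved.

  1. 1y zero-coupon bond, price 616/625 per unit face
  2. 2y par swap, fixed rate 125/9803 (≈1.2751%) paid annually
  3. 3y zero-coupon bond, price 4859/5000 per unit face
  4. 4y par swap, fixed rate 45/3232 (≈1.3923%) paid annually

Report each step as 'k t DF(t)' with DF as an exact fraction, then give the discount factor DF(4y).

1 1 616/625
2 2 39/40
3 3 4859/5000
4 4 473/500
DF(4y) = 473/500 ≈ 0.946000

step 1 [1y] zero: DF = P = 616/625 ≈ 0.985600
step 2 [2y] swap r/1=125/9803: DF=(1 − 125/9803·(0.985600))/(1+125/9803) = 39/40 ≈ 0.975000
step 3 [3y] zero: DF = P = 4859/5000 ≈ 0.971800
step 4 [4y] swap r/1=45/3232: DF=(1 − 45/3232·(0.985600+0.975000+0.971800))/(1+45/3232) = 473/500 ≈ 0.946000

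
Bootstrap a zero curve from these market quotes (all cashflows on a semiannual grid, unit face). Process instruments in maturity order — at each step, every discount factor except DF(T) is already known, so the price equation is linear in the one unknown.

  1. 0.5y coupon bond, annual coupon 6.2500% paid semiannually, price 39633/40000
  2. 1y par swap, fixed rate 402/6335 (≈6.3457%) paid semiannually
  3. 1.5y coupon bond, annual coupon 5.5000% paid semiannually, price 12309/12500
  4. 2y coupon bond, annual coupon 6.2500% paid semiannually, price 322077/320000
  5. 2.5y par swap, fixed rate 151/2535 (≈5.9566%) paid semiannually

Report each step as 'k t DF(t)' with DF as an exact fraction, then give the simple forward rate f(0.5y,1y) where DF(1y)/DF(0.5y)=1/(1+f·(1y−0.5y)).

1 1/2 1201/1250
2 1 9397/10000
3 3/2 363/400
4 2 8909/10000
5 5/2 8641/10000
f(0.5y,1y) = ((1201/1250)/(9397/10000) − 1)/(1/2) = 422/9397 ≈ 4.4908%

step 1 [0.5y] bond c/2=1/32: DF=(39633/40000 − 1/32·(0))/(1+1/32) = 1201/1250 ≈ 0.960800
step 2 [1y] swap r/2=201/6335: DF=(1 − 201/6335·(0.960800))/(1+201/6335) = 9397/10000 ≈ 0.939700
step 3 [1.5y] bond c/2=11/400: DF=(12309/12500 − 11/400·(0.960800+0.939700))/(1+11/400) = 363/400 ≈ 0.907500
step 4 [2y] bond c/2=1/32: DF=(322077/320000 − 1/32·(0.960800+0.939700+0.907500))/(1+1/32) = 8909/10000 ≈ 0.890900
step 5 [2.5y] swap r/2=151/5070: DF=(1 − 151/5070·(0.960800+0.939700+0.907500+0.890900))/(1+151/5070) = 8641/10000 ≈ 0.864100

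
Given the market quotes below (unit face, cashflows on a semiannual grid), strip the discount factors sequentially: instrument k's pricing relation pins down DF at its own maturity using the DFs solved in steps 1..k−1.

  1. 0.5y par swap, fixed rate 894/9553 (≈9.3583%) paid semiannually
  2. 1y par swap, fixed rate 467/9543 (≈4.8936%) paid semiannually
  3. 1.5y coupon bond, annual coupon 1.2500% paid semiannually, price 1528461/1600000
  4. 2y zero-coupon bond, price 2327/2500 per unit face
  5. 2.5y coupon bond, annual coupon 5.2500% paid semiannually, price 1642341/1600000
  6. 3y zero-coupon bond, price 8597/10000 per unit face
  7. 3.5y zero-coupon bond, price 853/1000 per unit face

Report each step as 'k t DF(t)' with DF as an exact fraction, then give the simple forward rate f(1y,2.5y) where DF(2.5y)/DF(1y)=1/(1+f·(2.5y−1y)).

step 1 [0.5y] swap r/2=447/9553: DF=(1 − 447/9553·(0))/(1+447/9553) = 9553/10000 ≈ 0.955300
step 2 [1y] swap r/2=467/19086: DF=(1 − 467/19086·(0.955300))/(1+467/19086) = 9533/10000 ≈ 0.953300
step 3 [1.5y] bond c/2=1/160: DF=(1528461/1600000 − 1/160·(0.955300+0.953300))/(1+1/160) = 15/16 ≈ 0.937500
step 4 [2y] zero: DF = P = 2327/2500 ≈ 0.930800
step 5 [2.5y] bond c/2=21/800: DF=(1642341/1600000 − 21/800·(0.955300+0.953300+0.937500+0.930800))/(1+21/800) = 2259/2500 ≈ 0.903600
step 6 [3y] zero: DF = P = 8597/10000 ≈ 0.859700
step 7 [3.5y] zero: DF = P = 853/1000 ≈ 0.853000

1 1/2 9553/10000
2 1 9533/10000
3 3/2 15/16
4 2 2327/2500
5 5/2 2259/2500
6 3 8597/10000
7 7/2 853/1000
f(1y,2.5y) = ((9533/10000)/(2259/2500) − 1)/(3/2) = 497/13554 ≈ 3.6668%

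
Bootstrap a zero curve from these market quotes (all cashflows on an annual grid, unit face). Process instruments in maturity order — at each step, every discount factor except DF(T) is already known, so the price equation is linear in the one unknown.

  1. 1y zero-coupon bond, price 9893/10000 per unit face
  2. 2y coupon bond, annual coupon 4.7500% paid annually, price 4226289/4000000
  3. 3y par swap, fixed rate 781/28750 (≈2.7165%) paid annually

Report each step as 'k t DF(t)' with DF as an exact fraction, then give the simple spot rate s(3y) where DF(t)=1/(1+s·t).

step 1 [1y] zero: DF = P = 9893/10000 ≈ 0.989300
step 2 [2y] bond c/1=19/400: DF=(4226289/4000000 − 19/400·(0.989300))/(1+19/400) = 4819/5000 ≈ 0.963800
step 3 [3y] swap r/1=781/28750: DF=(1 − 781/28750·(0.989300+0.963800))/(1+781/28750) = 9219/10000 ≈ 0.921900

1 1 9893/10000
2 2 4819/5000
3 3 9219/10000
s(3y) = (1/(9219/10000) − 1)/(3) = 781/27657 ≈ 2.8239%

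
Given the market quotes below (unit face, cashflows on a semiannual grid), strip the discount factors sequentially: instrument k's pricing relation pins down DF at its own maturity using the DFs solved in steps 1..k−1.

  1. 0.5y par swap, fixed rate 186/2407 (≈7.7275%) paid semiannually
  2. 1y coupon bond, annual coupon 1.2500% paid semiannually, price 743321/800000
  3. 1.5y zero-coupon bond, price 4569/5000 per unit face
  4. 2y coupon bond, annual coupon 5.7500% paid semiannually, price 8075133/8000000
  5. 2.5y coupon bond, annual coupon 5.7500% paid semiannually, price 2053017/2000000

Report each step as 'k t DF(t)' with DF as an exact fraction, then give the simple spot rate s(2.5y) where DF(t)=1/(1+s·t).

1 1/2 2407/2500
2 1 4587/5000
3 3/2 4569/5000
4 2 9031/10000
5 5/2 1789/2000
s(2.5y) = (1/(1789/2000) − 1)/(5/2) = 422/8945 ≈ 4.7177%

step 1 [0.5y] swap r/2=93/2407: DF=(1 − 93/2407·(0))/(1+93/2407) = 2407/2500 ≈ 0.962800
step 2 [1y] bond c/2=1/160: DF=(743321/800000 − 1/160·(0.962800))/(1+1/160) = 4587/5000 ≈ 0.917400
step 3 [1.5y] zero: DF = P = 4569/5000 ≈ 0.913800
step 4 [2y] bond c/2=23/800: DF=(8075133/8000000 − 23/800·(0.962800+0.917400+0.913800))/(1+23/800) = 9031/10000 ≈ 0.903100
step 5 [2.5y] bond c/2=23/800: DF=(2053017/2000000 − 23/800·(0.962800+0.917400+0.913800+0.903100))/(1+23/800) = 1789/2000 ≈ 0.894500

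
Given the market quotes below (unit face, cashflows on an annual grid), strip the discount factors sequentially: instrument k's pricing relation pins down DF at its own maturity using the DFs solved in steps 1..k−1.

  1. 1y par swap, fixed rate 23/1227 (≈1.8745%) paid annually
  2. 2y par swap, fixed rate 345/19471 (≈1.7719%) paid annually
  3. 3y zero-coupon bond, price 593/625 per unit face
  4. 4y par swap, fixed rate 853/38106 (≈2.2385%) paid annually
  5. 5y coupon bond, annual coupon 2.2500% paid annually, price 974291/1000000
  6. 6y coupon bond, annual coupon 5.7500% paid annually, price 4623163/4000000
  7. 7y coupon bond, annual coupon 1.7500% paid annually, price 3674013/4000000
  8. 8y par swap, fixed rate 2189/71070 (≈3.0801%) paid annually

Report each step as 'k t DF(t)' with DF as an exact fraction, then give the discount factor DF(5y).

1 1 1227/1250
2 2 1931/2000
3 3 593/625
4 4 9147/10000
5 5 869/1000
6 6 1677/2000
7 7 4039/5000
8 8 7811/10000
DF(5y) = 869/1000 ≈ 0.869000

step 1 [1y] swap r/1=23/1227: DF=(1 − 23/1227·(0))/(1+23/1227) = 1227/1250 ≈ 0.981600
step 2 [2y] swap r/1=345/19471: DF=(1 − 345/19471·(0.981600))/(1+345/19471) = 1931/2000 ≈ 0.965500
step 3 [3y] zero: DF = P = 593/625 ≈ 0.948800
step 4 [4y] swap r/1=853/38106: DF=(1 − 853/38106·(0.981600+0.965500+0.948800))/(1+853/38106) = 9147/10000 ≈ 0.914700
step 5 [5y] bond c/1=9/400: DF=(974291/1000000 − 9/400·(0.981600+0.965500+0.948800+0.914700))/(1+9/400) = 869/1000 ≈ 0.869000
step 6 [6y] bond c/1=23/400: DF=(4623163/4000000 − 23/400·(0.981600+0.965500+0.948800+0.914700+0.869000))/(1+23/400) = 1677/2000 ≈ 0.838500
step 7 [7y] bond c/1=7/400: DF=(3674013/4000000 − 7/400·(0.981600+0.965500+0.948800+0.914700+0.869000+0.838500))/(1+7/400) = 4039/5000 ≈ 0.807800
step 8 [8y] swap r/1=2189/71070: DF=(1 − 2189/71070·(0.981600+0.965500+0.948800+0.914700+0.869000+0.838500+0.807800))/(1+2189/71070) = 7811/10000 ≈ 0.781100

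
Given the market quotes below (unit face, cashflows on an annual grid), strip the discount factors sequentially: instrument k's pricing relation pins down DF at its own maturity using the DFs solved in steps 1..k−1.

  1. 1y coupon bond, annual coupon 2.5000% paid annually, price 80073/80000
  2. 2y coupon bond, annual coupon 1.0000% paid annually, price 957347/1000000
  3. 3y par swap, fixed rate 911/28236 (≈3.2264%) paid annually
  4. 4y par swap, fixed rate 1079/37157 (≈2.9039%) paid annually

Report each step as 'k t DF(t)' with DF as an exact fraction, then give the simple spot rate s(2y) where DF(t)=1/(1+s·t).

1 1 1953/2000
2 2 4691/5000
3 3 9089/10000
4 4 8921/10000
s(2y) = (1/(4691/5000) − 1)/(2) = 309/9382 ≈ 3.2935%

step 1 [1y] bond c/1=1/40: DF=(80073/80000 − 1/40·(0))/(1+1/40) = 1953/2000 ≈ 0.976500
step 2 [2y] bond c/1=1/100: DF=(957347/1000000 − 1/100·(0.976500))/(1+1/100) = 4691/5000 ≈ 0.938200
step 3 [3y] swap r/1=911/28236: DF=(1 − 911/28236·(0.976500+0.938200))/(1+911/28236) = 9089/10000 ≈ 0.908900
step 4 [4y] swap r/1=1079/37157: DF=(1 − 1079/37157·(0.976500+0.938200+0.908900))/(1+1079/37157) = 8921/10000 ≈ 0.892100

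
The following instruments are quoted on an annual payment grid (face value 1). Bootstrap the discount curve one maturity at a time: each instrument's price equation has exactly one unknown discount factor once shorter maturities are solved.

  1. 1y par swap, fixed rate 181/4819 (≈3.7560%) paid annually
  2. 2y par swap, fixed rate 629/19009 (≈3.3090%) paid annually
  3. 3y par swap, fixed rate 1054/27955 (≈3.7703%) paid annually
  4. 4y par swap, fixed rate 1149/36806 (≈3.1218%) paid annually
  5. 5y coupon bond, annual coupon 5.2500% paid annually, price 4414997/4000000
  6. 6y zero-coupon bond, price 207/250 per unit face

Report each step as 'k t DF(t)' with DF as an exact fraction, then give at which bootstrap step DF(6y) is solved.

step 1 [1y] swap r/1=181/4819: DF=(1 − 181/4819·(0))/(1+181/4819) = 4819/5000 ≈ 0.963800
step 2 [2y] swap r/1=629/19009: DF=(1 − 629/19009·(0.963800))/(1+629/19009) = 9371/10000 ≈ 0.937100
step 3 [3y] swap r/1=1054/27955: DF=(1 − 1054/27955·(0.963800+0.937100))/(1+1054/27955) = 4473/5000 ≈ 0.894600
step 4 [4y] swap r/1=1149/36806: DF=(1 − 1149/36806·(0.963800+0.937100+0.894600))/(1+1149/36806) = 8851/10000 ≈ 0.885100
step 5 [5y] bond c/1=21/400: DF=(4414997/4000000 − 21/400·(0.963800+0.937100+0.894600+0.885100))/(1+21/400) = 8651/10000 ≈ 0.865100
step 6 [6y] zero: DF = P = 207/250 ≈ 0.828000

1 1 4819/5000
2 2 9371/10000
3 3 4473/5000
4 4 8851/10000
5 5 8651/10000
6 6 207/250
DF(6y) is solved at step 6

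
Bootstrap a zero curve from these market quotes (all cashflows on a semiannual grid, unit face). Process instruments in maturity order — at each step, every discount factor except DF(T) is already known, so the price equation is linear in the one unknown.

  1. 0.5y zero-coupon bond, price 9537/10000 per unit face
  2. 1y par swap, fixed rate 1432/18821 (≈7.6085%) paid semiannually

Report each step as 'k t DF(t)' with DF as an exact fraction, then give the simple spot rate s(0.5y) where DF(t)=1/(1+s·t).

1 1/2 9537/10000
2 1 2321/2500
s(0.5y) = (1/(9537/10000) − 1)/(1/2) = 926/9537 ≈ 9.7096%

step 1 [0.5y] zero: DF = P = 9537/10000 ≈ 0.953700
step 2 [1y] swap r/2=716/18821: DF=(1 − 716/18821·(0.953700))/(1+716/18821) = 2321/2500 ≈ 0.928400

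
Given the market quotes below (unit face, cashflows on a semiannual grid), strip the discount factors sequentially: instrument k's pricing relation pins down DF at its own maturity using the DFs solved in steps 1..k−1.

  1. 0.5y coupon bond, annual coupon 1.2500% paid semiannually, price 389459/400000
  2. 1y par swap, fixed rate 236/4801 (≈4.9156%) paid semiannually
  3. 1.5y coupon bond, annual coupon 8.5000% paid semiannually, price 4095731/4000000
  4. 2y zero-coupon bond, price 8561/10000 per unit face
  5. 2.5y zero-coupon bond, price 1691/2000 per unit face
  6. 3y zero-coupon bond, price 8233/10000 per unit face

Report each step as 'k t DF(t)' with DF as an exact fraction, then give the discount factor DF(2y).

1 1/2 2419/2500
2 1 1191/1250
3 3/2 9039/10000
4 2 8561/10000
5 5/2 1691/2000
6 3 8233/10000
DF(2y) = 8561/10000 ≈ 0.856100

step 1 [0.5y] bond c/2=1/160: DF=(389459/400000 − 1/160·(0))/(1+1/160) = 2419/2500 ≈ 0.967600
step 2 [1y] swap r/2=118/4801: DF=(1 − 118/4801·(0.967600))/(1+118/4801) = 1191/1250 ≈ 0.952800
step 3 [1.5y] bond c/2=17/400: DF=(4095731/4000000 − 17/400·(0.967600+0.952800))/(1+17/400) = 9039/10000 ≈ 0.903900
step 4 [2y] zero: DF = P = 8561/10000 ≈ 0.856100
step 5 [2.5y] zero: DF = P = 1691/2000 ≈ 0.845500
step 6 [3y] zero: DF = P = 8233/10000 ≈ 0.823300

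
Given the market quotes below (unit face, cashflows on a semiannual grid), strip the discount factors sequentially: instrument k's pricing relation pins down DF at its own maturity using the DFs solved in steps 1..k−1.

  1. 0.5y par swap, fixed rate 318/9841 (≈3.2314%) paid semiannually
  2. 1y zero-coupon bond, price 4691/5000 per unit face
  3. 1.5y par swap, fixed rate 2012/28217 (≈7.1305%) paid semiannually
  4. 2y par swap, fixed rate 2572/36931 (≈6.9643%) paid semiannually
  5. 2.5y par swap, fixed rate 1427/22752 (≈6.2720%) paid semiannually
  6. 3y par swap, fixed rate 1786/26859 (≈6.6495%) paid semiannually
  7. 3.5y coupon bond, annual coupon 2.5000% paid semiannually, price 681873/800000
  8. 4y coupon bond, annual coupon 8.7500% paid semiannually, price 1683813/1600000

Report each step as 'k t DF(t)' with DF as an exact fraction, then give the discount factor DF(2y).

1 1/2 9841/10000
2 1 4691/5000
3 3/2 4497/5000
4 2 4357/5000
5 5/2 8573/10000
6 3 4107/5000
7 7/2 1551/2000
8 4 3753/5000
DF(2y) = 4357/5000 ≈ 0.871400

step 1 [0.5y] swap r/2=159/9841: DF=(1 − 159/9841·(0))/(1+159/9841) = 9841/10000 ≈ 0.984100
step 2 [1y] zero: DF = P = 4691/5000 ≈ 0.938200
step 3 [1.5y] swap r/2=1006/28217: DF=(1 − 1006/28217·(0.984100+0.938200))/(1+1006/28217) = 4497/5000 ≈ 0.899400
step 4 [2y] swap r/2=1286/36931: DF=(1 − 1286/36931·(0.984100+0.938200+0.899400))/(1+1286/36931) = 4357/5000 ≈ 0.871400
step 5 [2.5y] swap r/2=1427/45504: DF=(1 − 1427/45504·(0.984100+0.938200+0.899400+0.871400))/(1+1427/45504) = 8573/10000 ≈ 0.857300
step 6 [3y] swap r/2=893/26859: DF=(1 − 893/26859·(0.984100+0.938200+0.899400+0.871400+0.857300))/(1+893/26859) = 4107/5000 ≈ 0.821400
step 7 [3.5y] bond c/2=1/80: DF=(681873/800000 − 1/80·(0.984100+0.938200+0.899400+0.871400+0.857300+0.821400))/(1+1/80) = 1551/2000 ≈ 0.775500
step 8 [4y] bond c/2=7/160: DF=(1683813/1600000 − 7/160·(0.984100+0.938200+0.899400+0.871400+0.857300+0.821400+0.775500))/(1+7/160) = 3753/5000 ≈ 0.750600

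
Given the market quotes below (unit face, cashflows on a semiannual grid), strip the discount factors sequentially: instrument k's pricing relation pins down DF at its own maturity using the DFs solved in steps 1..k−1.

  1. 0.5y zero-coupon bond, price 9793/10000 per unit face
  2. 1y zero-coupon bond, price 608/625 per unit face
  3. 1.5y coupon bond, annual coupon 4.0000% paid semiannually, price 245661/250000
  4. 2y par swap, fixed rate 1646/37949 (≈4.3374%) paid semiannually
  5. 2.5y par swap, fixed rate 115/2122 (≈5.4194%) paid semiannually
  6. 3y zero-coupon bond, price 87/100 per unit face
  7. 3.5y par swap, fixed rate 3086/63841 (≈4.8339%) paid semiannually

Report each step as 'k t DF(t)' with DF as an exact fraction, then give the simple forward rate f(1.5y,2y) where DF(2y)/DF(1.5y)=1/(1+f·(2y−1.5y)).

step 1 [0.5y] zero: DF = P = 9793/10000 ≈ 0.979300
step 2 [1y] zero: DF = P = 608/625 ≈ 0.972800
step 3 [1.5y] bond c/2=1/50: DF=(245661/250000 − 1/50·(0.979300+0.972800))/(1+1/50) = 9251/10000 ≈ 0.925100
step 4 [2y] swap r/2=823/37949: DF=(1 − 823/37949·(0.979300+0.972800+0.925100))/(1+823/37949) = 9177/10000 ≈ 0.917700
step 5 [2.5y] swap r/2=115/4244: DF=(1 − 115/4244·(0.979300+0.972800+0.925100+0.917700))/(1+115/4244) = 1747/2000 ≈ 0.873500
step 6 [3y] zero: DF = P = 87/100 ≈ 0.870000
step 7 [3.5y] swap r/2=1543/63841: DF=(1 − 1543/63841·(0.979300+0.972800+0.925100+0.917700+0.873500+0.870000))/(1+1543/63841) = 8457/10000 ≈ 0.845700

1 1/2 9793/10000
2 1 608/625
3 3/2 9251/10000
4 2 9177/10000
5 5/2 1747/2000
6 3 87/100
7 7/2 8457/10000
f(1.5y,2y) = ((9251/10000)/(9177/10000) − 1)/(1/2) = 148/9177 ≈ 1.6127%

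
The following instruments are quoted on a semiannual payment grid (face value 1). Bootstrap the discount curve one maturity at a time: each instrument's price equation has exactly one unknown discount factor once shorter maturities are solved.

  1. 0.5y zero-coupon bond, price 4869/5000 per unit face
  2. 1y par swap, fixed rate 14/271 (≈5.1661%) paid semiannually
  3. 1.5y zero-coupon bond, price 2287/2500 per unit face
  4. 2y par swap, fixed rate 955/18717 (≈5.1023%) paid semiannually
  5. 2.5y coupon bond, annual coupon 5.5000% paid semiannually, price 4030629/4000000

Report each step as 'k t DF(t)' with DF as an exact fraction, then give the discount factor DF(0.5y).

1 1/2 4869/5000
2 1 9503/10000
3 3/2 2287/2500
4 2 1809/2000
5 5/2 1761/2000
DF(0.5y) = 4869/5000 ≈ 0.973800

step 1 [0.5y] zero: DF = P = 4869/5000 ≈ 0.973800
step 2 [1y] swap r/2=7/271: DF=(1 − 7/271·(0.973800))/(1+7/271) = 9503/10000 ≈ 0.950300
step 3 [1.5y] zero: DF = P = 2287/2500 ≈ 0.914800
step 4 [2y] swap r/2=955/37434: DF=(1 − 955/37434·(0.973800+0.950300+0.914800))/(1+955/37434) = 1809/2000 ≈ 0.904500
step 5 [2.5y] bond c/2=11/400: DF=(4030629/4000000 − 11/400·(0.973800+0.950300+0.914800+0.904500))/(1+11/400) = 1761/2000 ≈ 0.880500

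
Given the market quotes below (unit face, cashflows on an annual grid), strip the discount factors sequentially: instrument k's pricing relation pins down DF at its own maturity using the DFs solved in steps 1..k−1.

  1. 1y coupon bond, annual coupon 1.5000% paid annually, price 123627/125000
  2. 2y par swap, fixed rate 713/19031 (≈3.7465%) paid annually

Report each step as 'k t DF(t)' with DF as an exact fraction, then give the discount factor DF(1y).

1 1 609/625
2 2 9287/10000
DF(1y) = 609/625 ≈ 0.974400

step 1 [1y] bond c/1=3/200: DF=(123627/125000 − 3/200·(0))/(1+3/200) = 609/625 ≈ 0.974400
step 2 [2y] swap r/1=713/19031: DF=(1 − 713/19031·(0.974400))/(1+713/19031) = 9287/10000 ≈ 0.928700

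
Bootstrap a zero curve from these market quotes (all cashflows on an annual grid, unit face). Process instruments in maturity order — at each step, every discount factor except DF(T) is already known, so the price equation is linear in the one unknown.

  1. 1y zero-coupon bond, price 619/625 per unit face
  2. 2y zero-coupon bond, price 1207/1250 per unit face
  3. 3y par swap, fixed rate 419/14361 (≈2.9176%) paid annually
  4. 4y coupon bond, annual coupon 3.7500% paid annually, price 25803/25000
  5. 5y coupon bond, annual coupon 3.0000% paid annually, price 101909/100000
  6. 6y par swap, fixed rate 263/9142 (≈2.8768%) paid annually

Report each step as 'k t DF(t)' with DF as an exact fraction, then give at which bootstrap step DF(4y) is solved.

1 1 619/625
2 2 1207/1250
3 3 4581/5000
4 4 891/1000
5 5 4399/5000
6 6 4211/5000
DF(4y) is solved at step 4

step 1 [1y] zero: DF = P = 619/625 ≈ 0.990400
step 2 [2y] zero: DF = P = 1207/1250 ≈ 0.965600
step 3 [3y] swap r/1=419/14361: DF=(1 − 419/14361·(0.990400+0.965600))/(1+419/14361) = 4581/5000 ≈ 0.916200
step 4 [4y] bond c/1=3/80: DF=(25803/25000 − 3/80·(0.990400+0.965600+0.916200))/(1+3/80) = 891/1000 ≈ 0.891000
step 5 [5y] bond c/1=3/100: DF=(101909/100000 − 3/100·(0.990400+0.965600+0.916200+0.891000))/(1+3/100) = 4399/5000 ≈ 0.879800
step 6 [6y] swap r/1=263/9142: DF=(1 − 263/9142·(0.990400+0.965600+0.916200+0.891000+0.879800))/(1+263/9142) = 4211/5000 ≈ 0.842200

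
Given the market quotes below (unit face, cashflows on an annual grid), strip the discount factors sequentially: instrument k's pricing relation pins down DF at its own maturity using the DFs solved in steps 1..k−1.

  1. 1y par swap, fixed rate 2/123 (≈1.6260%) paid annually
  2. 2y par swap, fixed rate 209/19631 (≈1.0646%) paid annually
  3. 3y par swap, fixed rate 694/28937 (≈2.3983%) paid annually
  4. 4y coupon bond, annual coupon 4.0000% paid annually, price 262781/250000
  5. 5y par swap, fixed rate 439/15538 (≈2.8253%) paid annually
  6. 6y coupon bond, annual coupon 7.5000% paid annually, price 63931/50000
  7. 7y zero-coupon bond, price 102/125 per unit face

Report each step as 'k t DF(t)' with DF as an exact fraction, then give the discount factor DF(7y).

step 1 [1y] swap r/1=2/123: DF=(1 − 2/123·(0))/(1+2/123) = 123/125 ≈ 0.984000
step 2 [2y] swap r/1=209/19631: DF=(1 − 209/19631·(0.984000))/(1+209/19631) = 9791/10000 ≈ 0.979100
step 3 [3y] swap r/1=694/28937: DF=(1 − 694/28937·(0.984000+0.979100))/(1+694/28937) = 4653/5000 ≈ 0.930600
step 4 [4y] bond c/1=1/25: DF=(262781/250000 − 1/25·(0.984000+0.979100+0.930600))/(1+1/25) = 4497/5000 ≈ 0.899400
step 5 [5y] swap r/1=439/15538: DF=(1 − 439/15538·(0.984000+0.979100+0.930600+0.899400))/(1+439/15538) = 8683/10000 ≈ 0.868300
step 6 [6y] bond c/1=3/40: DF=(63931/50000 − 3/40·(0.984000+0.979100+0.930600+0.899400+0.868300))/(1+3/40) = 4321/5000 ≈ 0.864200
step 7 [7y] zero: DF = P = 102/125 ≈ 0.816000

1 1 123/125
2 2 9791/10000
3 3 4653/5000
4 4 4497/5000
5 5 8683/10000
6 6 4321/5000
7 7 102/125
DF(7y) = 102/125 ≈ 0.816000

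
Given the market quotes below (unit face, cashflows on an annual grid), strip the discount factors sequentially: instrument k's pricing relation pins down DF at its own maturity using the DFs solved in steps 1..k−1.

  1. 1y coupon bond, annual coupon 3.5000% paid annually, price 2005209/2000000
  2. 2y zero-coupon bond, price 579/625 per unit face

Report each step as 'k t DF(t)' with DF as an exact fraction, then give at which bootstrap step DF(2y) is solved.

step 1 [1y] bond c/1=7/200: DF=(2005209/2000000 − 7/200·(0))/(1+7/200) = 9687/10000 ≈ 0.968700
step 2 [2y] zero: DF = P = 579/625 ≈ 0.926400

1 1 9687/10000
2 2 579/625
DF(2y) is solved at step 2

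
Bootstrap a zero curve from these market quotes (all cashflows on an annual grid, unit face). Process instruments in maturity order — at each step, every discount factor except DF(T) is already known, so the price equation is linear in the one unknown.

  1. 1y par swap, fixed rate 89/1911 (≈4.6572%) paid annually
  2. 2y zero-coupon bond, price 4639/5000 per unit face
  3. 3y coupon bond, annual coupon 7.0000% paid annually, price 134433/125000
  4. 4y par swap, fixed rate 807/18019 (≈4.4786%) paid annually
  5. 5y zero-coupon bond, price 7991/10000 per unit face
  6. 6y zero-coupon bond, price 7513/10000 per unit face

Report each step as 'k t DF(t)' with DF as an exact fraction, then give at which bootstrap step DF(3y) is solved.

1 1 1911/2000
2 2 4639/5000
3 3 8819/10000
4 4 4193/5000
5 5 7991/10000
6 6 7513/10000
DF(3y) is solved at step 3

step 1 [1y] swap r/1=89/1911: DF=(1 − 89/1911·(0))/(1+89/1911) = 1911/2000 ≈ 0.955500
step 2 [2y] zero: DF = P = 4639/5000 ≈ 0.927800
step 3 [3y] bond c/1=7/100: DF=(134433/125000 − 7/100·(0.955500+0.927800))/(1+7/100) = 8819/10000 ≈ 0.881900
step 4 [4y] swap r/1=807/18019: DF=(1 − 807/18019·(0.955500+0.927800+0.881900))/(1+807/18019) = 4193/5000 ≈ 0.838600
step 5 [5y] zero: DF = P = 7991/10000 ≈ 0.799100
step 6 [6y] zero: DF = P = 7513/10000 ≈ 0.751300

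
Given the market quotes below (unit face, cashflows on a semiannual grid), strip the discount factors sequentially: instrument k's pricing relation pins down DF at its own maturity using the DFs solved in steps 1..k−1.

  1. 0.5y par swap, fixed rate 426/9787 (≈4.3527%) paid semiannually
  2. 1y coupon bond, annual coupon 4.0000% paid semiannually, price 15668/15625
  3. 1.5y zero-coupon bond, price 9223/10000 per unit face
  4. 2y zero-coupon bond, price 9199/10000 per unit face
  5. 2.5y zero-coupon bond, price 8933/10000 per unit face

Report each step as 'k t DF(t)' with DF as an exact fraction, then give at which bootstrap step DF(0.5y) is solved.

1 1/2 9787/10000
2 1 9639/10000
3 3/2 9223/10000
4 2 9199/10000
5 5/2 8933/10000
DF(0.5y) is solved at step 1

step 1 [0.5y] swap r/2=213/9787: DF=(1 − 213/9787·(0))/(1+213/9787) = 9787/10000 ≈ 0.978700
step 2 [1y] bond c/2=1/50: DF=(15668/15625 − 1/50·(0.978700))/(1+1/50) = 9639/10000 ≈ 0.963900
step 3 [1.5y] zero: DF = P = 9223/10000 ≈ 0.922300
step 4 [2y] zero: DF = P = 9199/10000 ≈ 0.919900
step 5 [2.5y] zero: DF = P = 8933/10000 ≈ 0.893300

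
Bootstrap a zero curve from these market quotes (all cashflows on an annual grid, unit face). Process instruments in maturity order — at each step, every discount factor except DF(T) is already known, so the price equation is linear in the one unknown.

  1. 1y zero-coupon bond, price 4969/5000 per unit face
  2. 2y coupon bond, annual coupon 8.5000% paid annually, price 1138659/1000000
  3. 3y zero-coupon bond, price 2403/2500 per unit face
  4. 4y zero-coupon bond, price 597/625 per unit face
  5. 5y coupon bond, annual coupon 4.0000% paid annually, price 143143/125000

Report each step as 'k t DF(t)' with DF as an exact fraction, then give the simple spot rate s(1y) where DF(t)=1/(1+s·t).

step 1 [1y] zero: DF = P = 4969/5000 ≈ 0.993800
step 2 [2y] bond c/1=17/200: DF=(1138659/1000000 − 17/200·(0.993800))/(1+17/200) = 2429/2500 ≈ 0.971600
step 3 [3y] zero: DF = P = 2403/2500 ≈ 0.961200
step 4 [4y] zero: DF = P = 597/625 ≈ 0.955200
step 5 [5y] bond c/1=1/25: DF=(143143/125000 − 1/25·(0.993800+0.971600+0.961200+0.955200))/(1+1/25) = 4759/5000 ≈ 0.951800

1 1 4969/5000
2 2 2429/2500
3 3 2403/2500
4 4 597/625
5 5 4759/5000
s(1y) = (1/(4969/5000) − 1)/(1) = 31/4969 ≈ 0.6239%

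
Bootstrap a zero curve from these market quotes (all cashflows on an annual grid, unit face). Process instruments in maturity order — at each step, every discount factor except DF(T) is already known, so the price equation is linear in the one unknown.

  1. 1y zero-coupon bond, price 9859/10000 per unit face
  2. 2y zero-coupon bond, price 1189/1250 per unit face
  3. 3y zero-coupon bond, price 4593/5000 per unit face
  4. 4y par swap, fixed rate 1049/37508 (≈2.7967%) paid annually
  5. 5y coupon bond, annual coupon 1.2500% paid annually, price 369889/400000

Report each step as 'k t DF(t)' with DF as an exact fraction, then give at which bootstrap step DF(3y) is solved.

step 1 [1y] zero: DF = P = 9859/10000 ≈ 0.985900
step 2 [2y] zero: DF = P = 1189/1250 ≈ 0.951200
step 3 [3y] zero: DF = P = 4593/5000 ≈ 0.918600
step 4 [4y] swap r/1=1049/37508: DF=(1 − 1049/37508·(0.985900+0.951200+0.918600))/(1+1049/37508) = 8951/10000 ≈ 0.895100
step 5 [5y] bond c/1=1/80: DF=(369889/400000 − 1/80·(0.985900+0.951200+0.918600+0.895100))/(1+1/80) = 867/1000 ≈ 0.867000

1 1 9859/10000
2 2 1189/1250
3 3 4593/5000
4 4 8951/10000
5 5 867/1000
DF(3y) is solved at step 3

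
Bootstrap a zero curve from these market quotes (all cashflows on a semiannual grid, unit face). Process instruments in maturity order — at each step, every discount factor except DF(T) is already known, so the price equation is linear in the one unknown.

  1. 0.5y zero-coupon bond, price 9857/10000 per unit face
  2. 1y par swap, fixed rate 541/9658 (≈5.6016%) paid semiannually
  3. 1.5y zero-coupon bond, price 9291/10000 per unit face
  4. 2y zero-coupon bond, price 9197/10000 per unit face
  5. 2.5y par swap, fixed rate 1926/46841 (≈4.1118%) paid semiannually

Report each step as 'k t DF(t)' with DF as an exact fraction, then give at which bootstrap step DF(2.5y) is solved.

1 1/2 9857/10000
2 1 9459/10000
3 3/2 9291/10000
4 2 9197/10000
5 5/2 9037/10000
DF(2.5y) is solved at step 5

step 1 [0.5y] zero: DF = P = 9857/10000 ≈ 0.985700
step 2 [1y] swap r/2=541/19316: DF=(1 − 541/19316·(0.985700))/(1+541/19316) = 9459/10000 ≈ 0.945900
step 3 [1.5y] zero: DF = P = 9291/10000 ≈ 0.929100
step 4 [2y] zero: DF = P = 9197/10000 ≈ 0.919700
step 5 [2.5y] swap r/2=963/46841: DF=(1 − 963/46841·(0.985700+0.945900+0.929100+0.919700))/(1+963/46841) = 9037/10000 ≈ 0.903700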